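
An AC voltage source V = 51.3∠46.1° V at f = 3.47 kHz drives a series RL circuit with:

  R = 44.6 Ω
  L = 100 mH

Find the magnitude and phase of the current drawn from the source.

Step 1 — Angular frequency: ω = 2π·f = 2π·3470 = 2.18e+04 rad/s.
Step 2 — Component impedances:
  R: Z = R = 44.6 Ω
  L: Z = jωL = j·2.18e+04·0.1 = 0 + j2180 Ω
Step 3 — Series combination: Z_total = R + L = 44.6 + j2180 Ω = 2181∠88.8° Ω.
Step 4 — Source phasor: V = 51.3∠46.1° V = 35.57 + j36.96 V.
Step 5 — Ohm's law: I = V / Z_total = (35.57 + j36.96) / (44.6 + j2180) = 0.01728 - j0.01596 A.
Step 6 — Convert to polar: |I| = 0.02352 A, ∠I = -42.7°.

I = 0.02352∠-42.7° A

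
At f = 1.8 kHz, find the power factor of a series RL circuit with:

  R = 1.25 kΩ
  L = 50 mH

Step 1 — Angular frequency: ω = 2π·f = 2π·1800 = 1.131e+04 rad/s.
Step 2 — Component impedances:
  R: Z = R = 1250 Ω
  L: Z = jωL = j·1.131e+04·0.05 = 0 + j565.5 Ω
Step 3 — Series combination: Z_total = R + L = 1250 + j565.5 Ω = 1372∠24.3° Ω.
Step 4 — Power factor: PF = cos(φ) = Re(Z)/|Z| = 1250/1372 = 0.9111.
Step 5 — Type: Im(Z) = 565.5 ⇒ lagging (phase φ = 24.3°).

PF = 0.9111 (lagging, φ = 24.3°)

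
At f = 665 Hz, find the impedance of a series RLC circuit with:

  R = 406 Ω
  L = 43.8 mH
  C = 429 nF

Step 1 — Angular frequency: ω = 2π·f = 2π·665 = 4178 rad/s.
Step 2 — Component impedances:
  R: Z = R = 406 Ω
  L: Z = jωL = j·4178·0.0438 = 0 + j183 Ω
  C: Z = 1/(jωC) = -j/(ω·C) = 0 - j557.9 Ω
Step 3 — Series combination: Z_total = R + L + C = 406 - j374.9 Ω = 552.6∠-42.7° Ω.

Z = 406 - j374.9 Ω = 552.6∠-42.7° Ω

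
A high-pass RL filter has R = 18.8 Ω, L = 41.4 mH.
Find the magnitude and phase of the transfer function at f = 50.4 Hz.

Step 1 — Angular frequency: ω = 2π·50.4 = 316.7 rad/s.
Step 2 — Transfer function: H(jω) = jωL/(R + jωL).
Step 3 — Numerator jωL = j·13.11; denominator R + jωL = 18.8 + j13.11.
Step 4 — H = 0.3272 + j0.4692.
Step 5 — Magnitude: |H| = 0.572 (-4.9 dB); phase: φ = 55.1°.

|H| = 0.572 (-4.9 dB), φ = 55.1°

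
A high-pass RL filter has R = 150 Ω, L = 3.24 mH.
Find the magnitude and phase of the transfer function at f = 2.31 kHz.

Step 1 — Angular frequency: ω = 2π·2310 = 1.451e+04 rad/s.
Step 2 — Transfer function: H(jω) = jωL/(R + jωL).
Step 3 — Numerator jωL = j·47.03; denominator R + jωL = 150 + j47.03.
Step 4 — H = 0.08949 + j0.2855.
Step 5 — Magnitude: |H| = 0.2991 (-10.5 dB); phase: φ = 72.6°.

|H| = 0.2991 (-10.5 dB), φ = 72.6°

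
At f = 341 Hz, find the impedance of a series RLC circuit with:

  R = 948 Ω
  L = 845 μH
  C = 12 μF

Step 1 — Angular frequency: ω = 2π·f = 2π·341 = 2143 rad/s.
Step 2 — Component impedances:
  R: Z = R = 948 Ω
  L: Z = jωL = j·2143·0.000845 = 0 + j1.81 Ω
  C: Z = 1/(jωC) = -j/(ω·C) = 0 - j38.89 Ω
Step 3 — Series combination: Z_total = R + L + C = 948 - j37.08 Ω = 948.7∠-2.2° Ω.

Z = 948 - j37.08 Ω = 948.7∠-2.2° Ω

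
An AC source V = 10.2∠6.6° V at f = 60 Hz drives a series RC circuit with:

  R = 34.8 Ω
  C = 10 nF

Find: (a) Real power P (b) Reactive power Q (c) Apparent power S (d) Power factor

Step 1 — Angular frequency: ω = 2π·f = 2π·60 = 377 rad/s.
Step 2 — Component impedances:
  R: Z = R = 34.8 Ω
  C: Z = 1/(jωC) = -j/(ω·C) = 0 - j2.653e+05 Ω
Step 3 — Series combination: Z_total = R + C = 34.8 - j2.653e+05 Ω = 2.653e+05∠-90.0° Ω.
Step 4 — Source phasor: V = 10.2∠6.6° V = 10.13 + j1.172 V.
Step 5 — Current: I = V / Z = -4.415e-06 + j3.82e-05 A = 3.845e-05∠96.6° A.
Step 6 — Complex power: S = V·I* = 5.146e-08 - j0.0003922 VA.
Step 7 — Real power: P = Re(S) = 5.146e-08 W.
Step 8 — Reactive power: Q = Im(S) = -0.0003922 VAR.
Step 9 — Apparent power: |S| = 0.0003922 VA.
Step 10 — Power factor: PF = P/|S| = 0.0001312 (leading).

(a) P = 5.146e-08 W  (b) Q = -0.0003922 VAR  (c) S = 0.0003922 VA  (d) PF = 0.0001312 (leading)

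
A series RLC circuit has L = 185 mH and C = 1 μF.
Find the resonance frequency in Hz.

Step 1 — Resonance condition Im(Z)=0 gives ω₀ = 1/√(LC).
Step 2 — ω₀ = 1/√(0.185·1e-06) = 2325 rad/s.
Step 3 — f₀ = ω₀/(2π) = 370 Hz.

f₀ = 370 Hz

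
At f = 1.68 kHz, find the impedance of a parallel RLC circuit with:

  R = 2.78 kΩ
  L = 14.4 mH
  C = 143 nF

Step 1 — Angular frequency: ω = 2π·f = 2π·1680 = 1.056e+04 rad/s.
Step 2 — Component impedances:
  R: Z = R = 2780 Ω
  L: Z = jωL = j·1.056e+04·0.0144 = 0 + j152 Ω
  C: Z = 1/(jωC) = -j/(ω·C) = 0 - j662.5 Ω
Step 3 — Parallel combination: 1/Z_total = 1/R + 1/L + 1/C; Z_total = 13.93 + j196.3 Ω = 196.8∠85.9° Ω.

Z = 13.93 + j196.3 Ω = 196.8∠85.9° Ω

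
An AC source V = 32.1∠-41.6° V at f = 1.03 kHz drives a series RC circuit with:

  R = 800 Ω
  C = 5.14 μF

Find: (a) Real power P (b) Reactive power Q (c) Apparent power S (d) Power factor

Step 1 — Angular frequency: ω = 2π·f = 2π·1030 = 6472 rad/s.
Step 2 — Component impedances:
  R: Z = R = 800 Ω
  C: Z = 1/(jωC) = -j/(ω·C) = 0 - j30.06 Ω
Step 3 — Series combination: Z_total = R + C = 800 - j30.06 Ω = 800.6∠-2.2° Ω.
Step 4 — Source phasor: V = 32.1∠-41.6° V = 24 - j21.31 V.
Step 5 — Current: I = V / Z = 0.03096 - j0.02548 A = 0.0401∠-39.4° A.
Step 6 — Complex power: S = V·I* = 1.286 - j0.04833 VA.
Step 7 — Real power: P = Re(S) = 1.286 W.
Step 8 — Reactive power: Q = Im(S) = -0.04833 VAR.
Step 9 — Apparent power: |S| = 1.287 VA.
Step 10 — Power factor: PF = P/|S| = 0.9993 (leading).

(a) P = 1.286 W  (b) Q = -0.04833 VAR  (c) S = 1.287 VA  (d) PF = 0.9993 (leading)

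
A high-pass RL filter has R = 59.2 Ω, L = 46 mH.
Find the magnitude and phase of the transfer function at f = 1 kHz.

Step 1 — Angular frequency: ω = 2π·1000 = 6283 rad/s.
Step 2 — Transfer function: H(jω) = jωL/(R + jωL).
Step 3 — Numerator jωL = j·289; denominator R + jωL = 59.2 + j289.
Step 4 — H = 0.9597 + j0.1966.
Step 5 — Magnitude: |H| = 0.9797 (-0.2 dB); phase: φ = 11.6°.

|H| = 0.9797 (-0.2 dB), φ = 11.6°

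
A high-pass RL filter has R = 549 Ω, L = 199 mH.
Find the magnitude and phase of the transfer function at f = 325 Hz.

Step 1 — Angular frequency: ω = 2π·325 = 2042 rad/s.
Step 2 — Transfer function: H(jω) = jωL/(R + jωL).
Step 3 — Numerator jωL = j·406.4; denominator R + jωL = 549 + j406.4.
Step 4 — H = 0.354 + j0.4782.
Step 5 — Magnitude: |H| = 0.5949 (-4.5 dB); phase: φ = 53.5°.

|H| = 0.5949 (-4.5 dB), φ = 53.5°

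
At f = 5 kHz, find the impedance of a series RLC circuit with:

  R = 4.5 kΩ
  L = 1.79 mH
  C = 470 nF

Step 1 — Angular frequency: ω = 2π·f = 2π·5000 = 3.142e+04 rad/s.
Step 2 — Component impedances:
  R: Z = R = 4500 Ω
  L: Z = jωL = j·3.142e+04·0.00179 = 0 + j56.23 Ω
  C: Z = 1/(jωC) = -j/(ω·C) = 0 - j67.73 Ω
Step 3 — Series combination: Z_total = R + L + C = 4500 - j11.49 Ω = 4500∠-0.1° Ω.

Z = 4500 - j11.49 Ω = 4500∠-0.1° Ω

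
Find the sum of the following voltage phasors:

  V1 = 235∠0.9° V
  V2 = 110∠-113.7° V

Step 1 — Convert each phasor to rectangular form:
  V1 = 235·(cos(0.9°) + j·sin(0.9°)) = 235 + j3.691 V
  V2 = 110·(cos(-113.7°) + j·sin(-113.7°)) = -44.21 - j100.7 V
Step 2 — Sum components: V_total = 190.8 - j97.03 V.
Step 3 — Convert to polar: |V_total| = 214 V, ∠V_total = -27.0°.

V_total = 214∠-27.0° V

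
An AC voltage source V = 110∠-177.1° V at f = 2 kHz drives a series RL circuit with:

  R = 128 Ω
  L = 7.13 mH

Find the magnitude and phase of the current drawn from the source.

Step 1 — Angular frequency: ω = 2π·f = 2π·2000 = 1.257e+04 rad/s.
Step 2 — Component impedances:
  R: Z = R = 128 Ω
  L: Z = jωL = j·1.257e+04·0.00713 = 0 + j89.6 Ω
Step 3 — Series combination: Z_total = R + L = 128 + j89.6 Ω = 156.2∠35.0° Ω.
Step 4 — Source phasor: V = 110∠-177.1° V = -109.9 - j5.565 V.
Step 5 — Ohm's law: I = V / Z_total = (-109.9 - j5.565) / (128 + j89.6) = -0.5965 + j0.374 A.
Step 6 — Convert to polar: |I| = 0.704 A, ∠I = 147.9°.

I = 0.704∠147.9° A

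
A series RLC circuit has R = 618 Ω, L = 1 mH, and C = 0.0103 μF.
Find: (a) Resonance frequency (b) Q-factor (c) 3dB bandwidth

Step 1 — Resonance: ω₀ = 1/√(LC) = 1/√(0.001·1.03e-08) = 3.116e+05 rad/s.
Step 2 — f₀ = ω₀/(2π) = 4.959e+04 Hz.
Step 3 — Series Q: Q = ω₀L/R = 3.116e+05·0.001/618 = 0.5042.
Step 4 — Bandwidth: Δω = ω₀/Q = 6.18e+05 rad/s; BW = Δω/(2π) = 9.836e+04 Hz.

(a) f₀ = 4.959e+04 Hz  (b) Q = 0.5042  (c) BW = 9.836e+04 Hz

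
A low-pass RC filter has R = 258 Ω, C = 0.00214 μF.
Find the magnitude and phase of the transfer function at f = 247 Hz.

Step 1 — Angular frequency: ω = 2π·247 = 1552 rad/s.
Step 2 — Transfer function: H(jω) = 1/(1 + jωRC).
Step 3 — Denominator: 1 + jωRC = 1 + j·1552·258·2.14e-09 = 1 + j0.0008569.
Step 4 — H = 1 - j0.0008569.
Step 5 — Magnitude: |H| = 1 (-0.0 dB); phase: φ = -0.0°.

|H| = 1 (-0.0 dB), φ = -0.0°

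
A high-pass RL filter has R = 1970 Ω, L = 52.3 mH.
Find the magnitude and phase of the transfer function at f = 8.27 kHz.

Step 1 — Angular frequency: ω = 2π·8270 = 5.196e+04 rad/s.
Step 2 — Transfer function: H(jω) = jωL/(R + jωL).
Step 3 — Numerator jωL = j·2718; denominator R + jωL = 1970 + j2718.
Step 4 — H = 0.6555 + j0.4752.
Step 5 — Magnitude: |H| = 0.8096 (-1.8 dB); phase: φ = 35.9°.

|H| = 0.8096 (-1.8 dB), φ = 35.9°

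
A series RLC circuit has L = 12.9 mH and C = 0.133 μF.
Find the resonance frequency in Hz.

Step 1 — Resonance condition Im(Z)=0 gives ω₀ = 1/√(LC).
Step 2 — ω₀ = 1/√(0.0129·1.33e-07) = 2.414e+04 rad/s.
Step 3 — f₀ = ω₀/(2π) = 3842 Hz.

f₀ = 3842 Hz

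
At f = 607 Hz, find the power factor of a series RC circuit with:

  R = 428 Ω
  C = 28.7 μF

Step 1 — Angular frequency: ω = 2π·f = 2π·607 = 3814 rad/s.
Step 2 — Component impedances:
  R: Z = R = 428 Ω
  C: Z = 1/(jωC) = -j/(ω·C) = 0 - j9.136 Ω
Step 3 — Series combination: Z_total = R + C = 428 - j9.136 Ω = 428.1∠-1.2° Ω.
Step 4 — Power factor: PF = cos(φ) = Re(Z)/|Z| = 428/428.1 = 0.9998.
Step 5 — Type: Im(Z) = -9.136 ⇒ leading (phase φ = -1.2°).

PF = 0.9998 (leading, φ = -1.2°)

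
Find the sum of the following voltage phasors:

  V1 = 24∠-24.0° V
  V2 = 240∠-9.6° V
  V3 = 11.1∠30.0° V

Step 1 — Convert each phasor to rectangular form:
  V1 = 24·(cos(-24.0°) + j·sin(-24.0°)) = 21.93 - j9.762 V
  V2 = 240·(cos(-9.6°) + j·sin(-9.6°)) = 236.6 - j40.02 V
  V3 = 11.1·(cos(30.0°) + j·sin(30.0°)) = 9.613 + j5.55 V
Step 2 — Sum components: V_total = 268.2 - j44.24 V.
Step 3 — Convert to polar: |V_total| = 271.8 V, ∠V_total = -9.4°.

V_total = 271.8∠-9.4° V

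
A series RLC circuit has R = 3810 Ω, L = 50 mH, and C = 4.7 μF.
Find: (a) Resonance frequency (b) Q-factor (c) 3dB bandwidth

Step 1 — Resonance condition Im(Z)=0 gives ω₀ = 1/√(LC).
Step 2 — ω₀ = 1/√(0.05·4.7e-06) = 2063 rad/s.
Step 3 — f₀ = ω₀/(2π) = 328.3 Hz.
Step 4 — Series Q: Q = ω₀L/R = 2063·0.05/3810 = 0.02707.
Step 5 — 3dB bandwidth: Δω = ω₀/Q = 7.62e+04 rad/s; BW = Δω/(2π) = 1.213e+04 Hz.

(a) f₀ = 328.3 Hz  (b) Q = 0.02707  (c) BW = 1.213e+04 Hz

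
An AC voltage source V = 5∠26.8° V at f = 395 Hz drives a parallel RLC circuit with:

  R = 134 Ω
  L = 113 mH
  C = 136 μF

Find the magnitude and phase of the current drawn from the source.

Step 1 — Angular frequency: ω = 2π·f = 2π·395 = 2482 rad/s.
Step 2 — Component impedances:
  R: Z = R = 134 Ω
  L: Z = jωL = j·2482·0.113 = 0 + j280.4 Ω
  C: Z = 1/(jωC) = -j/(ω·C) = 0 - j2.963 Ω
Step 3 — Parallel combination: 1/Z_total = 1/R + 1/L + 1/C; Z_total = 0.06688 - j2.993 Ω = 2.994∠-88.7° Ω.
Step 4 — Source phasor: V = 5∠26.8° V = 4.463 + j2.254 V.
Step 5 — Ohm's law: I = V / Z_total = (4.463 + j2.254) / (0.06688 - j2.993) = -0.7196 + j1.507 A.
Step 6 — Convert to polar: |I| = 1.67 A, ∠I = 115.5°.

I = 1.67∠115.5° A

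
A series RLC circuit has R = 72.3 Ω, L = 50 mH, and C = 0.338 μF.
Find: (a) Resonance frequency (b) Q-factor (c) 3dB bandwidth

Step 1 — Resonance condition Im(Z)=0 gives ω₀ = 1/√(LC).
Step 2 — ω₀ = 1/√(0.05·3.38e-07) = 7692 rad/s.
Step 3 — f₀ = ω₀/(2π) = 1224 Hz.
Step 4 — Series Q: Q = ω₀L/R = 7692·0.05/72.3 = 5.32.
Step 5 — 3dB bandwidth: Δω = ω₀/Q = 1446 rad/s; BW = Δω/(2π) = 230.1 Hz.

(a) f₀ = 1224 Hz  (b) Q = 5.32  (c) BW = 230.1 Hz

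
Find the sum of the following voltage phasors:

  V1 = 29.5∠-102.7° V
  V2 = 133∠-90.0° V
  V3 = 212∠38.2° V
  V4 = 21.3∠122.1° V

Step 1 — Convert each phasor to rectangular form:
  V1 = 29.5·(cos(-102.7°) + j·sin(-102.7°)) = -6.485 - j28.78 V
  V2 = 133·(cos(-90.0°) + j·sin(-90.0°)) = 0 - j133 V
  V3 = 212·(cos(38.2°) + j·sin(38.2°)) = 166.6 + j131.1 V
  V4 = 21.3·(cos(122.1°) + j·sin(122.1°)) = -11.32 + j18.04 V
Step 2 — Sum components: V_total = 148.8 - j12.63 V.
Step 3 — Convert to polar: |V_total| = 149.3 V, ∠V_total = -4.9°.

V_total = 149.3∠-4.9° V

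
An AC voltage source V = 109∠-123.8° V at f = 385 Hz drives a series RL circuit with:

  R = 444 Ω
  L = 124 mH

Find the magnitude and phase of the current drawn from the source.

Step 1 — Angular frequency: ω = 2π·f = 2π·385 = 2419 rad/s.
Step 2 — Component impedances:
  R: Z = R = 444 Ω
  L: Z = jωL = j·2419·0.124 = 0 + j300 Ω
Step 3 — Series combination: Z_total = R + L = 444 + j300 Ω = 535.8∠34.0° Ω.
Step 4 — Source phasor: V = 109∠-123.8° V = -60.64 - j90.58 V.
Step 5 — Ohm's law: I = V / Z_total = (-60.64 - j90.58) / (444 + j300) = -0.1884 - j0.07672 A.
Step 6 — Convert to polar: |I| = 0.2034 A, ∠I = -157.8°.

I = 0.2034∠-157.8° A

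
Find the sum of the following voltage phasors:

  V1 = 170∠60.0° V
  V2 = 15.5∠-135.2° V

Step 1 — Convert each phasor to rectangular form:
  V1 = 170·(cos(60.0°) + j·sin(60.0°)) = 85 + j147.2 V
  V2 = 15.5·(cos(-135.2°) + j·sin(-135.2°)) = -11 - j10.92 V
Step 2 — Sum components: V_total = 74 + j136.3 V.
Step 3 — Convert to polar: |V_total| = 155.1 V, ∠V_total = 61.5°.

V_total = 155.1∠61.5° V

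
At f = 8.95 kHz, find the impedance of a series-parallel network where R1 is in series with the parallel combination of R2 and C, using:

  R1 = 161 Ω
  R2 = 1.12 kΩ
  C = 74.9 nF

Step 1 — Angular frequency: ω = 2π·f = 2π·8950 = 5.623e+04 rad/s.
Step 2 — Component impedances:
  R1: Z = R = 161 Ω
  R2: Z = R = 1120 Ω
  C: Z = 1/(jωC) = -j/(ω·C) = 0 - j237.4 Ω
Step 3 — Parallel branch: R2 || C = 1/(1/R2 + 1/C) = 48.16 - j227.2 Ω.
Step 4 — Series with R1: Z_total = R1 + (R2 || C) = 209.2 - j227.2 Ω = 308.8∠-47.4° Ω.

Z = 209.2 - j227.2 Ω = 308.8∠-47.4° Ω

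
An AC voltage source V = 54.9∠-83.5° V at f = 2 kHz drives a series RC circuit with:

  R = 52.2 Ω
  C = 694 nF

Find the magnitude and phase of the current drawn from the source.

Step 1 — Angular frequency: ω = 2π·f = 2π·2000 = 1.257e+04 rad/s.
Step 2 — Component impedances:
  R: Z = R = 52.2 Ω
  C: Z = 1/(jωC) = -j/(ω·C) = 0 - j114.7 Ω
Step 3 — Series combination: Z_total = R + C = 52.2 - j114.7 Ω = 126∠-65.5° Ω.
Step 4 — Source phasor: V = 54.9∠-83.5° V = 6.215 - j54.55 V.
Step 5 — Ohm's law: I = V / Z_total = (6.215 - j54.55) / (52.2 - j114.7) = 0.4145 - j0.1345 A.
Step 6 — Convert to polar: |I| = 0.4358 A, ∠I = -18.0°.

I = 0.4358∠-18.0° A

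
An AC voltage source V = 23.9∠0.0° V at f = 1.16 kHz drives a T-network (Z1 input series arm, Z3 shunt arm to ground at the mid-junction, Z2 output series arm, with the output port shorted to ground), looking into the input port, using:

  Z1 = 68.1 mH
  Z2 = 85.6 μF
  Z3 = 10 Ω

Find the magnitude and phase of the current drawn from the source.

Step 1 — Angular frequency: ω = 2π·f = 2π·1160 = 7288 rad/s.
Step 2 — Component impedances:
  Z1: Z = jωL = j·7288·0.0681 = 0 + j496.3 Ω
  Z2: Z = 1/(jωC) = -j/(ω·C) = 0 - j1.603 Ω
  Z3: Z = R = 10 Ω
Step 3 — With the output port shorted to ground, the output series arm Z2 runs from the junction to ground; the shunt arm Z3 also runs from the junction to ground. They appear in parallel: Z3 || Z2 = 0.2505 - j1.563 Ω.
Step 4 — Series with input arm Z1: Z_in = Z1 + (Z3 || Z2) = 0.2505 + j494.8 Ω = 494.8∠90.0° Ω.
Step 5 — Source phasor: V = 23.9∠0.0° V = 23.9 V.
Step 6 — Ohm's law: I = V / Z_total = (23.9) / (0.2505 + j494.8) = 2.445e-05 - j0.0483 A.
Step 7 — Convert to polar: |I| = 0.0483 A, ∠I = -90.0°.

I = 0.0483∠-90.0° A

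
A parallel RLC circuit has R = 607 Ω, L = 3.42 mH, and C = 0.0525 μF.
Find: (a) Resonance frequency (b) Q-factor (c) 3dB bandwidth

Step 1 — Resonance: ω₀ = 1/√(LC) = 1/√(0.00342·5.25e-08) = 7.463e+04 rad/s.
Step 2 — f₀ = ω₀/(2π) = 1.188e+04 Hz.
Step 3 — Parallel Q: Q = R/(ω₀L) = 607/(7.463e+04·0.00342) = 2.378.
Step 4 — Bandwidth: Δω = ω₀/Q = 3.138e+04 rad/s; BW = Δω/(2π) = 4994 Hz.

(a) f₀ = 1.188e+04 Hz  (b) Q = 2.378  (c) BW = 4994 Hz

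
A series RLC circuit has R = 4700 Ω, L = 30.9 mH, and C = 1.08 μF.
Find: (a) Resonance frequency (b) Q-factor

Step 1 — Resonance condition Im(Z)=0 gives ω₀ = 1/√(LC).
Step 2 — ω₀ = 1/√(0.0309·1.08e-06) = 5474 rad/s.
Step 3 — f₀ = ω₀/(2π) = 871.2 Hz.
Step 4 — Series Q: Q = ω₀L/R = 5474·0.0309/4700 = 0.03599.

(a) f₀ = 871.2 Hz  (b) Q = 0.03599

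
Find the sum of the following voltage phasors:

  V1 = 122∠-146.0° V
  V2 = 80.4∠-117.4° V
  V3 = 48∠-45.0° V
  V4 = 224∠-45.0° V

Step 1 — Convert each phasor to rectangular form:
  V1 = 122·(cos(-146.0°) + j·sin(-146.0°)) = -101.1 - j68.22 V
  V2 = 80.4·(cos(-117.4°) + j·sin(-117.4°)) = -37 - j71.38 V
  V3 = 48·(cos(-45.0°) + j·sin(-45.0°)) = 33.94 - j33.94 V
  V4 = 224·(cos(-45.0°) + j·sin(-45.0°)) = 158.4 - j158.4 V
Step 2 — Sum components: V_total = 54.19 - j331.9 V.
Step 3 — Convert to polar: |V_total| = 336.3 V, ∠V_total = -80.7°.

V_total = 336.3∠-80.7° V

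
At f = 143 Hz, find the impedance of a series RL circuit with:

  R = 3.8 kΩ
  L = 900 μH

Step 1 — Angular frequency: ω = 2π·f = 2π·143 = 898.5 rad/s.
Step 2 — Component impedances:
  R: Z = R = 3800 Ω
  L: Z = jωL = j·898.5·0.0009 = 0 + j0.8086 Ω
Step 3 — Series combination: Z_total = R + L = 3800 + j0.8086 Ω = 3800∠0.0° Ω.

Z = 3800 + j0.8086 Ω = 3800∠0.0° Ω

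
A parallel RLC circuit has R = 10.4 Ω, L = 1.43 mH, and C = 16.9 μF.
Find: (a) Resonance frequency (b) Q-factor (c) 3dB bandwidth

Step 1 — Resonance: ω₀ = 1/√(LC) = 1/√(0.00143·1.69e-05) = 6433 rad/s.
Step 2 — f₀ = ω₀/(2π) = 1024 Hz.
Step 3 — Parallel Q: Q = R/(ω₀L) = 10.4/(6433·0.00143) = 1.131.
Step 4 — Bandwidth: Δω = ω₀/Q = 5690 rad/s; BW = Δω/(2π) = 905.5 Hz.

(a) f₀ = 1024 Hz  (b) Q = 1.131  (c) BW = 905.5 Hz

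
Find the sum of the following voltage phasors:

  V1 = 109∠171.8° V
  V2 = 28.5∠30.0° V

Step 1 — Convert each phasor to rectangular form:
  V1 = 109·(cos(171.8°) + j·sin(171.8°)) = -107.9 + j15.55 V
  V2 = 28.5·(cos(30.0°) + j·sin(30.0°)) = 24.68 + j14.25 V
Step 2 — Sum components: V_total = -83.2 + j29.8 V.
Step 3 — Convert to polar: |V_total| = 88.38 V, ∠V_total = 160.3°.

V_total = 88.38∠160.3° V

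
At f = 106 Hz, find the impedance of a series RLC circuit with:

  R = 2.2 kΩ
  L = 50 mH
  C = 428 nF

Step 1 — Angular frequency: ω = 2π·f = 2π·106 = 666 rad/s.
Step 2 — Component impedances:
  R: Z = R = 2200 Ω
  L: Z = jωL = j·666·0.05 = 0 + j33.3 Ω
  C: Z = 1/(jωC) = -j/(ω·C) = 0 - j3508 Ω
Step 3 — Series combination: Z_total = R + L + C = 2200 - j3475 Ω = 4113∠-57.7° Ω.

Z = 2200 - j3475 Ω = 4113∠-57.7° Ω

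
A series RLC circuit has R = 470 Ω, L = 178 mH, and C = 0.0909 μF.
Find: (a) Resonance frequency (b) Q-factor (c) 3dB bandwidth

Step 1 — Resonance: ω₀ = 1/√(LC) = 1/√(0.178·9.09e-08) = 7862 rad/s.
Step 2 — f₀ = ω₀/(2π) = 1251 Hz.
Step 3 — Series Q: Q = ω₀L/R = 7862·0.178/470 = 2.977.
Step 4 — Bandwidth: Δω = ω₀/Q = 2640 rad/s; BW = Δω/(2π) = 420.2 Hz.

(a) f₀ = 1251 Hz  (b) Q = 2.977  (c) BW = 420.2 Hz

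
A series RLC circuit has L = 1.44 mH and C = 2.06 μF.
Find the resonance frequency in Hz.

Step 1 — Resonance condition Im(Z)=0 gives ω₀ = 1/√(LC).
Step 2 — ω₀ = 1/√(0.00144·2.06e-06) = 1.836e+04 rad/s.
Step 3 — f₀ = ω₀/(2π) = 2922 Hz.

f₀ = 2922 Hz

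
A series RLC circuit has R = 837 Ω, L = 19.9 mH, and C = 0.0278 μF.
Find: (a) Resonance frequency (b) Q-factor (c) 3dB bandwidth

Step 1 — Resonance condition Im(Z)=0 gives ω₀ = 1/√(LC).
Step 2 — ω₀ = 1/√(0.0199·2.78e-08) = 4.252e+04 rad/s.
Step 3 — f₀ = ω₀/(2π) = 6767 Hz.
Step 4 — Series Q: Q = ω₀L/R = 4.252e+04·0.0199/837 = 1.011.
Step 5 — 3dB bandwidth: Δω = ω₀/Q = 4.206e+04 rad/s; BW = Δω/(2π) = 6694 Hz.

(a) f₀ = 6767 Hz  (b) Q = 1.011  (c) BW = 6694 Hz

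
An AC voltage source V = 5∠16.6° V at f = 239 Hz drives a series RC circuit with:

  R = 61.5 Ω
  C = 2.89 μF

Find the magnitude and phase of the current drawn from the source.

Step 1 — Angular frequency: ω = 2π·f = 2π·239 = 1502 rad/s.
Step 2 — Component impedances:
  R: Z = R = 61.5 Ω
  C: Z = 1/(jωC) = -j/(ω·C) = 0 - j230.4 Ω
Step 3 — Series combination: Z_total = R + C = 61.5 - j230.4 Ω = 238.5∠-75.1° Ω.
Step 4 — Source phasor: V = 5∠16.6° V = 4.792 + j1.428 V.
Step 5 — Ohm's law: I = V / Z_total = (4.792 + j1.428) / (61.5 - j230.4) = -0.0006059 + j0.02096 A.
Step 6 — Convert to polar: |I| = 0.02097 A, ∠I = 91.7°.

I = 0.02097∠91.7° A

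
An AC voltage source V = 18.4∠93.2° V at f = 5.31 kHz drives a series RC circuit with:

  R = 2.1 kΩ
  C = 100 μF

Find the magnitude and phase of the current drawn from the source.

Step 1 — Angular frequency: ω = 2π·f = 2π·5310 = 3.336e+04 rad/s.
Step 2 — Component impedances:
  R: Z = R = 2100 Ω
  C: Z = 1/(jωC) = -j/(ω·C) = 0 - j0.2997 Ω
Step 3 — Series combination: Z_total = R + C = 2100 - j0.2997 Ω = 2100∠-0.0° Ω.
Step 4 — Source phasor: V = 18.4∠93.2° V = -1.027 + j18.37 V.
Step 5 — Ohm's law: I = V / Z_total = (-1.027 + j18.37) / (2100 - j0.2997) = -0.0004904 + j0.008748 A.
Step 6 — Convert to polar: |I| = 0.008762 A, ∠I = 93.2°.

I = 0.008762∠93.2° A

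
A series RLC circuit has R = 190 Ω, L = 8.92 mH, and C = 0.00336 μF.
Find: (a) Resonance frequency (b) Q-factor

Step 1 — Resonance condition Im(Z)=0 gives ω₀ = 1/√(LC).
Step 2 — ω₀ = 1/√(0.00892·3.36e-09) = 1.827e+05 rad/s.
Step 3 — f₀ = ω₀/(2π) = 2.907e+04 Hz.
Step 4 — Series Q: Q = ω₀L/R = 1.827e+05·0.00892/190 = 8.575.

(a) f₀ = 2.907e+04 Hz  (b) Q = 8.575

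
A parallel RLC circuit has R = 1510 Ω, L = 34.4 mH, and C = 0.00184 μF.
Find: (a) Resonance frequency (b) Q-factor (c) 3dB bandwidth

Step 1 — Resonance: ω₀ = 1/√(LC) = 1/√(0.0344·1.84e-09) = 1.257e+05 rad/s.
Step 2 — f₀ = ω₀/(2π) = 2e+04 Hz.
Step 3 — Parallel Q: Q = R/(ω₀L) = 1510/(1.257e+05·0.0344) = 0.3492.
Step 4 — Bandwidth: Δω = ω₀/Q = 3.599e+05 rad/s; BW = Δω/(2π) = 5.728e+04 Hz.

(a) f₀ = 2e+04 Hz  (b) Q = 0.3492  (c) BW = 5.728e+04 Hz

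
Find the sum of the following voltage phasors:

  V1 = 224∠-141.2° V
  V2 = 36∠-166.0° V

Step 1 — Convert each phasor to rectangular form:
  V1 = 224·(cos(-141.2°) + j·sin(-141.2°)) = -174.6 - j140.4 V
  V2 = 36·(cos(-166.0°) + j·sin(-166.0°)) = -34.93 - j8.709 V
Step 2 — Sum components: V_total = -209.5 - j149.1 V.
Step 3 — Convert to polar: |V_total| = 257.1 V, ∠V_total = -144.6°.

V_total = 257.1∠-144.6° V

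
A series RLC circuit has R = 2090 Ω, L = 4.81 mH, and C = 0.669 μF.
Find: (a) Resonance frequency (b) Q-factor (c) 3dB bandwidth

Step 1 — Resonance condition Im(Z)=0 gives ω₀ = 1/√(LC).
Step 2 — ω₀ = 1/√(0.00481·6.69e-07) = 1.763e+04 rad/s.
Step 3 — f₀ = ω₀/(2π) = 2806 Hz.
Step 4 — Series Q: Q = ω₀L/R = 1.763e+04·0.00481/2090 = 0.04057.
Step 5 — 3dB bandwidth: Δω = ω₀/Q = 4.345e+05 rad/s; BW = Δω/(2π) = 6.915e+04 Hz.

(a) f₀ = 2806 Hz  (b) Q = 0.04057  (c) BW = 6.915e+04 Hz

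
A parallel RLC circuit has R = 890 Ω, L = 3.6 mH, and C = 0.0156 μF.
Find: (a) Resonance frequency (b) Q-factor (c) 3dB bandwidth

Step 1 — Resonance: ω₀ = 1/√(LC) = 1/√(0.0036·1.56e-08) = 1.334e+05 rad/s.
Step 2 — f₀ = ω₀/(2π) = 2.124e+04 Hz.
Step 3 — Parallel Q: Q = R/(ω₀L) = 890/(1.334e+05·0.0036) = 1.853.
Step 4 — Bandwidth: Δω = ω₀/Q = 7.203e+04 rad/s; BW = Δω/(2π) = 1.146e+04 Hz.

(a) f₀ = 2.124e+04 Hz  (b) Q = 1.853  (c) BW = 1.146e+04 Hz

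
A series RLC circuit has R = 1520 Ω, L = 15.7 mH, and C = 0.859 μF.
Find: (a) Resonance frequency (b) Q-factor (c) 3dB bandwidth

Step 1 — Resonance: ω₀ = 1/√(LC) = 1/√(0.0157·8.59e-07) = 8611 rad/s.
Step 2 — f₀ = ω₀/(2π) = 1370 Hz.
Step 3 — Series Q: Q = ω₀L/R = 8611·0.0157/1520 = 0.08894.
Step 4 — Bandwidth: Δω = ω₀/Q = 9.682e+04 rad/s; BW = Δω/(2π) = 1.541e+04 Hz.

(a) f₀ = 1370 Hz  (b) Q = 0.08894  (c) BW = 1.541e+04 Hz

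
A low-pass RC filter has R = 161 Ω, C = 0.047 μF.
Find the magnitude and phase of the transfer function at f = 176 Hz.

Step 1 — Angular frequency: ω = 2π·176 = 1106 rad/s.
Step 2 — Transfer function: H(jω) = 1/(1 + jωRC).
Step 3 — Denominator: 1 + jωRC = 1 + j·1106·161·4.7e-08 = 1 + j0.008368.
Step 4 — H = 0.9999 - j0.008367.
Step 5 — Magnitude: |H| = 1 (-0.0 dB); phase: φ = -0.5°.

|H| = 1 (-0.0 dB), φ = -0.5°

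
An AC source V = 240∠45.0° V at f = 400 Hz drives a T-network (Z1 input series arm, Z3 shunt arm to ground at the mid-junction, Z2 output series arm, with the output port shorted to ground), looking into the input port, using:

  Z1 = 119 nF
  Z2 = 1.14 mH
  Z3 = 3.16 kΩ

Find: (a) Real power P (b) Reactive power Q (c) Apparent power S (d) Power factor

Step 1 — Angular frequency: ω = 2π·f = 2π·400 = 2513 rad/s.
Step 2 — Component impedances:
  Z1: Z = 1/(jωC) = -j/(ω·C) = 0 - j3344 Ω
  Z2: Z = jωL = j·2513·0.00114 = 0 + j2.865 Ω
  Z3: Z = R = 3160 Ω
Step 3 — With the output port shorted to ground, the output series arm Z2 runs from the junction to ground; the shunt arm Z3 also runs from the junction to ground. They appear in parallel: Z3 || Z2 = 0.002598 + j2.865 Ω.
Step 4 — Series with input arm Z1: Z_in = Z1 + (Z3 || Z2) = 0.002598 - j3341 Ω = 3341∠-90.0° Ω.
Step 5 — Source phasor: V = 240∠45.0° V = 169.7 + j169.7 V.
Step 6 — Current: I = V / Z = -0.0508 + j0.0508 A = 0.07184∠135.0° A.
Step 7 — Complex power: S = V·I* = 1.341e-05 - j17.24 VA.
Step 8 — Real power: P = Re(S) = 1.341e-05 W.
Step 9 — Reactive power: Q = Im(S) = -17.24 VAR.
Step 10 — Apparent power: |S| = 17.24 VA.
Step 11 — Power factor: PF = P/|S| = 7.776e-07 (leading).

(a) P = 1.341e-05 W  (b) Q = -17.24 VAR  (c) S = 17.24 VA  (d) PF = 7.776e-07 (leading)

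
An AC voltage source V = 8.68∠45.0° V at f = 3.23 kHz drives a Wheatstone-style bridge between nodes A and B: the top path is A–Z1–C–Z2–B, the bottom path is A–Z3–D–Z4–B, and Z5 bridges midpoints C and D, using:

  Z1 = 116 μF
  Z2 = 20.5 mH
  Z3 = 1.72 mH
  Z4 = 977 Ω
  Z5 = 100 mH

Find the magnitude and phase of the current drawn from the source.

Step 1 — Angular frequency: ω = 2π·f = 2π·3230 = 2.029e+04 rad/s.
Step 2 — Component impedances:
  Z1: Z = 1/(jωC) = -j/(ω·C) = 0 - j0.4248 Ω
  Z2: Z = jωL = j·2.029e+04·0.0205 = 0 + j416 Ω
  Z3: Z = jωL = j·2.029e+04·0.00172 = 0 + j34.91 Ω
  Z4: Z = R = 977 Ω
  Z5: Z = jωL = j·2.029e+04·0.1 = 0 + j2029 Ω
Step 3 — Bridge requires nodal analysis (the Z5 bridge couples midpoints C and D, so the two paths cannot be reduced to a simple series/parallel combination). Setting node B to ground and injecting 1 A at node A, the 3-node admittance system at A, C, D solves to V_A = Z_AB = 145.9 + j348.4 Ω = 377.7∠67.3° Ω.
Step 4 — Source phasor: V = 8.68∠45.0° V = 6.138 + j6.138 V.
Step 5 — Ohm's law: I = V / Z_total = (6.138 + j6.138) / (145.9 + j348.4) = 0.02126 - j0.008713 A.
Step 6 — Convert to polar: |I| = 0.02298 A, ∠I = -22.3°.

I = 0.02298∠-22.3° A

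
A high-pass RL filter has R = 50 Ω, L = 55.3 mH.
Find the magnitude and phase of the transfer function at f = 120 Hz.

Step 1 — Angular frequency: ω = 2π·120 = 754 rad/s.
Step 2 — Transfer function: H(jω) = jωL/(R + jωL).
Step 3 — Numerator jωL = j·41.7; denominator R + jωL = 50 + j41.7.
Step 4 — H = 0.4102 + j0.4919.
Step 5 — Magnitude: |H| = 0.6404 (-3.9 dB); phase: φ = 50.2°.

|H| = 0.6404 (-3.9 dB), φ = 50.2°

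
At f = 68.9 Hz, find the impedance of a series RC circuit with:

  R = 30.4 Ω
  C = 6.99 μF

Step 1 — Angular frequency: ω = 2π·f = 2π·68.9 = 432.9 rad/s.
Step 2 — Component impedances:
  R: Z = R = 30.4 Ω
  C: Z = 1/(jωC) = -j/(ω·C) = 0 - j330.5 Ω
Step 3 — Series combination: Z_total = R + C = 30.4 - j330.5 Ω = 331.9∠-84.7° Ω.

Z = 30.4 - j330.5 Ω = 331.9∠-84.7° Ω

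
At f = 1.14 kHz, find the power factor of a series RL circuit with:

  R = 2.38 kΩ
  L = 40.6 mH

Step 1 — Angular frequency: ω = 2π·f = 2π·1140 = 7163 rad/s.
Step 2 — Component impedances:
  R: Z = R = 2380 Ω
  L: Z = jωL = j·7163·0.0406 = 0 + j290.8 Ω
Step 3 — Series combination: Z_total = R + L = 2380 + j290.8 Ω = 2398∠7.0° Ω.
Step 4 — Power factor: PF = cos(φ) = Re(Z)/|Z| = 2380/2397.7 = 0.9926.
Step 5 — Type: Im(Z) = 290.8 ⇒ lagging (phase φ = 7.0°).

PF = 0.9926 (lagging, φ = 7.0°)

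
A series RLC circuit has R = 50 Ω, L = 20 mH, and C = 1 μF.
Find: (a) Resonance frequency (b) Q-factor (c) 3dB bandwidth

Step 1 — Resonance: ω₀ = 1/√(LC) = 1/√(0.02·1e-06) = 7071 rad/s.
Step 2 — f₀ = ω₀/(2π) = 1125 Hz.
Step 3 — Series Q: Q = ω₀L/R = 7071·0.02/50 = 2.828.
Step 4 — Bandwidth: Δω = ω₀/Q = 2500 rad/s; BW = Δω/(2π) = 397.9 Hz.

(a) f₀ = 1125 Hz  (b) Q = 2.828  (c) BW = 397.9 Hz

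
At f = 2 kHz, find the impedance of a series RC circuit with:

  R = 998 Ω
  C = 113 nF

Step 1 — Angular frequency: ω = 2π·f = 2π·2000 = 1.257e+04 rad/s.
Step 2 — Component impedances:
  R: Z = R = 998 Ω
  C: Z = 1/(jωC) = -j/(ω·C) = 0 - j704.2 Ω
Step 3 — Series combination: Z_total = R + C = 998 - j704.2 Ω = 1221∠-35.2° Ω.

Z = 998 - j704.2 Ω = 1221∠-35.2° Ω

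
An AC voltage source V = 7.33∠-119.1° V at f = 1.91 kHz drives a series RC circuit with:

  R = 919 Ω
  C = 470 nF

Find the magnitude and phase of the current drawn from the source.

Step 1 — Angular frequency: ω = 2π·f = 2π·1910 = 1.2e+04 rad/s.
Step 2 — Component impedances:
  R: Z = R = 919 Ω
  C: Z = 1/(jωC) = -j/(ω·C) = 0 - j177.3 Ω
Step 3 — Series combination: Z_total = R + C = 919 - j177.3 Ω = 935.9∠-10.9° Ω.
Step 4 — Source phasor: V = 7.33∠-119.1° V = -3.565 - j6.405 V.
Step 5 — Ohm's law: I = V / Z_total = (-3.565 - j6.405) / (919 - j177.3) = -0.002444 - j0.007441 A.
Step 6 — Convert to polar: |I| = 0.007832 A, ∠I = -108.2°.

I = 0.007832∠-108.2° A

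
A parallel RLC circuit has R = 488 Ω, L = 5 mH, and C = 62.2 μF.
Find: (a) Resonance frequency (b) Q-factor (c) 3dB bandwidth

Step 1 — Resonance: ω₀ = 1/√(LC) = 1/√(0.005·6.22e-05) = 1793 rad/s.
Step 2 — f₀ = ω₀/(2π) = 285.4 Hz.
Step 3 — Parallel Q: Q = R/(ω₀L) = 488/(1793·0.005) = 54.43.
Step 4 — Bandwidth: Δω = ω₀/Q = 32.95 rad/s; BW = Δω/(2π) = 5.243 Hz.

(a) f₀ = 285.4 Hz  (b) Q = 54.43  (c) BW = 5.243 Hz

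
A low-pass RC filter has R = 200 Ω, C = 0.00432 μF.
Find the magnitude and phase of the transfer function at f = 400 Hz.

Step 1 — Angular frequency: ω = 2π·400 = 2513 rad/s.
Step 2 — Transfer function: H(jω) = 1/(1 + jωRC).
Step 3 — Denominator: 1 + jωRC = 1 + j·2513·200·4.32e-09 = 1 + j0.002171.
Step 4 — H = 1 - j0.002171.
Step 5 — Magnitude: |H| = 1 (-0.0 dB); phase: φ = -0.1°.

|H| = 1 (-0.0 dB), φ = -0.1°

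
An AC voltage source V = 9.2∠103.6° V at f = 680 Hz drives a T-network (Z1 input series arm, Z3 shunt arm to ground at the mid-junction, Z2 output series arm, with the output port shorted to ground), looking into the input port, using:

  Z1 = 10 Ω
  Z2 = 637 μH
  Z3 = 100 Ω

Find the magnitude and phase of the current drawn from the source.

Step 1 — Angular frequency: ω = 2π·f = 2π·680 = 4273 rad/s.
Step 2 — Component impedances:
  Z1: Z = R = 10 Ω
  Z2: Z = jωL = j·4273·0.000637 = 0 + j2.722 Ω
  Z3: Z = R = 100 Ω
Step 3 — With the output port shorted to ground, the output series arm Z2 runs from the junction to ground; the shunt arm Z3 also runs from the junction to ground. They appear in parallel: Z3 || Z2 = 0.07402 + j2.72 Ω.
Step 4 — Series with input arm Z1: Z_in = Z1 + (Z3 || Z2) = 10.07 + j2.72 Ω = 10.43∠15.1° Ω.
Step 5 — Source phasor: V = 9.2∠103.6° V = -2.163 + j8.942 V.
Step 6 — Ohm's law: I = V / Z_total = (-2.163 + j8.942) / (10.07 + j2.72) = 0.0232 + j0.8814 A.
Step 7 — Convert to polar: |I| = 0.8817 A, ∠I = 88.5°.

I = 0.8817∠88.5° A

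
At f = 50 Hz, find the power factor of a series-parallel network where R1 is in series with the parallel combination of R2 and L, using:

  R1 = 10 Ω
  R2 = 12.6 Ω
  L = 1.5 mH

Step 1 — Angular frequency: ω = 2π·f = 2π·50 = 314.2 rad/s.
Step 2 — Component impedances:
  R1: Z = R = 10 Ω
  R2: Z = R = 12.6 Ω
  L: Z = jωL = j·314.2·0.0015 = 0 + j0.4712 Ω
Step 3 — Parallel branch: R2 || L = 1/(1/R2 + 1/L) = 0.0176 + j0.4706 Ω.
Step 4 — Series with R1: Z_total = R1 + (R2 || L) = 10.02 + j0.4706 Ω = 10.03∠2.7° Ω.
Step 5 — Power factor: PF = cos(φ) = Re(Z)/|Z| = 10.018/10.029 = 0.9989.
Step 6 — Type: Im(Z) = 0.4706 ⇒ lagging (phase φ = 2.7°).

PF = 0.9989 (lagging, φ = 2.7°)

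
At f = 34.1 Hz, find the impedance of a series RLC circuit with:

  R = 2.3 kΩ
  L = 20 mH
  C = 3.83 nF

Step 1 — Angular frequency: ω = 2π·f = 2π·34.1 = 214.3 rad/s.
Step 2 — Component impedances:
  R: Z = R = 2300 Ω
  L: Z = jωL = j·214.3·0.02 = 0 + j4.285 Ω
  C: Z = 1/(jωC) = -j/(ω·C) = 0 - j1.219e+06 Ω
Step 3 — Series combination: Z_total = R + L + C = 2300 - j1.219e+06 Ω = 1.219e+06∠-89.9° Ω.

Z = 2300 - j1.219e+06 Ω = 1.219e+06∠-89.9° Ω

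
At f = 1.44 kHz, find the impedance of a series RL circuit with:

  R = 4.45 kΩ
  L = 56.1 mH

Step 1 — Angular frequency: ω = 2π·f = 2π·1440 = 9048 rad/s.
Step 2 — Component impedances:
  R: Z = R = 4450 Ω
  L: Z = jωL = j·9048·0.0561 = 0 + j507.6 Ω
Step 3 — Series combination: Z_total = R + L = 4450 + j507.6 Ω = 4479∠6.5° Ω.

Z = 4450 + j507.6 Ω = 4479∠6.5° Ω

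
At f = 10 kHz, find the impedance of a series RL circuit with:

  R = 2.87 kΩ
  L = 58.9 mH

Step 1 — Angular frequency: ω = 2π·f = 2π·1e+04 = 6.283e+04 rad/s.
Step 2 — Component impedances:
  R: Z = R = 2870 Ω
  L: Z = jωL = j·6.283e+04·0.0589 = 0 + j3701 Ω
Step 3 — Series combination: Z_total = R + L = 2870 + j3701 Ω = 4683∠52.2° Ω.

Z = 2870 + j3701 Ω = 4683∠52.2° Ω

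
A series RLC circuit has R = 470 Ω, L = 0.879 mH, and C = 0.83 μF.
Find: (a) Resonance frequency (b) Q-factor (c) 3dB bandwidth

Step 1 — Resonance: ω₀ = 1/√(LC) = 1/√(0.000879·8.3e-07) = 3.702e+04 rad/s.
Step 2 — f₀ = ω₀/(2π) = 5892 Hz.
Step 3 — Series Q: Q = ω₀L/R = 3.702e+04·0.000879/470 = 0.06924.
Step 4 — Bandwidth: Δω = ω₀/Q = 5.347e+05 rad/s; BW = Δω/(2π) = 8.51e+04 Hz.

(a) f₀ = 5892 Hz  (b) Q = 0.06924  (c) BW = 8.51e+04 Hz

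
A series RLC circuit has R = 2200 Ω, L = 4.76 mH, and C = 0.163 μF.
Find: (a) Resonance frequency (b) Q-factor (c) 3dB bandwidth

Step 1 — Resonance: ω₀ = 1/√(LC) = 1/√(0.00476·1.63e-07) = 3.59e+04 rad/s.
Step 2 — f₀ = ω₀/(2π) = 5714 Hz.
Step 3 — Series Q: Q = ω₀L/R = 3.59e+04·0.00476/2200 = 0.07768.
Step 4 — Bandwidth: Δω = ω₀/Q = 4.622e+05 rad/s; BW = Δω/(2π) = 7.356e+04 Hz.

(a) f₀ = 5714 Hz  (b) Q = 0.07768  (c) BW = 7.356e+04 Hz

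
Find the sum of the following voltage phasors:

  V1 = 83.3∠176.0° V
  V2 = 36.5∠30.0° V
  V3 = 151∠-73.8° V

Step 1 — Convert each phasor to rectangular form:
  V1 = 83.3·(cos(176.0°) + j·sin(176.0°)) = -83.1 + j5.811 V
  V2 = 36.5·(cos(30.0°) + j·sin(30.0°)) = 31.61 + j18.25 V
  V3 = 151·(cos(-73.8°) + j·sin(-73.8°)) = 42.13 - j145 V
Step 2 — Sum components: V_total = -9.36 - j120.9 V.
Step 3 — Convert to polar: |V_total| = 121.3 V, ∠V_total = -94.4°.

V_total = 121.3∠-94.4° V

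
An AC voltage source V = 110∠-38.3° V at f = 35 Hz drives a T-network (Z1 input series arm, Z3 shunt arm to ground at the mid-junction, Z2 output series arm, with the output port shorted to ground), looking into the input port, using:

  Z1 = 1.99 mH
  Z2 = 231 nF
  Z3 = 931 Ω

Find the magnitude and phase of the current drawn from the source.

Step 1 — Angular frequency: ω = 2π·f = 2π·35 = 219.9 rad/s.
Step 2 — Component impedances:
  Z1: Z = jωL = j·219.9·0.00199 = 0 + j0.4376 Ω
  Z2: Z = 1/(jωC) = -j/(ω·C) = 0 - j1.969e+04 Ω
  Z3: Z = R = 931 Ω
Step 3 — With the output port shorted to ground, the output series arm Z2 runs from the junction to ground; the shunt arm Z3 also runs from the junction to ground. They appear in parallel: Z3 || Z2 = 928.9 - j43.93 Ω.
Step 4 — Series with input arm Z1: Z_in = Z1 + (Z3 || Z2) = 928.9 - j43.5 Ω = 929.9∠-2.7° Ω.
Step 5 — Source phasor: V = 110∠-38.3° V = 86.33 - j68.18 V.
Step 6 — Ohm's law: I = V / Z_total = (86.33 - j68.18) / (928.9 - j43.5) = 0.09616 - j0.06889 A.
Step 7 — Convert to polar: |I| = 0.1183 A, ∠I = -35.6°.

I = 0.1183∠-35.6° A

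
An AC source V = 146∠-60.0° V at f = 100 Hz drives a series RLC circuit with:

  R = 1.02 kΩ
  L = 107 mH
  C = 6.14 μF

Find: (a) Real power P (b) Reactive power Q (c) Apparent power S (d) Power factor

Step 1 — Angular frequency: ω = 2π·f = 2π·100 = 628.3 rad/s.
Step 2 — Component impedances:
  R: Z = R = 1020 Ω
  L: Z = jωL = j·628.3·0.107 = 0 + j67.23 Ω
  C: Z = 1/(jωC) = -j/(ω·C) = 0 - j259.2 Ω
Step 3 — Series combination: Z_total = R + L + C = 1020 - j192 Ω = 1038∠-10.7° Ω.
Step 4 — Source phasor: V = 146∠-60.0° V = 73 - j126.4 V.
Step 5 — Current: I = V / Z = 0.09165 - j0.1067 A = 0.1407∠-49.3° A.
Step 6 — Complex power: S = V·I* = 20.18 - j3.799 VA.
Step 7 — Real power: P = Re(S) = 20.18 W.
Step 8 — Reactive power: Q = Im(S) = -3.799 VAR.
Step 9 — Apparent power: |S| = 20.54 VA.
Step 10 — Power factor: PF = P/|S| = 0.9827 (leading).

(a) P = 20.18 W  (b) Q = -3.799 VAR  (c) S = 20.54 VA  (d) PF = 0.9827 (leading)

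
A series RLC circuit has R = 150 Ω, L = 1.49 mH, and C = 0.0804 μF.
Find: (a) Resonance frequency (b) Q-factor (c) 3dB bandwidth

Step 1 — Resonance: ω₀ = 1/√(LC) = 1/√(0.00149·8.04e-08) = 9.136e+04 rad/s.
Step 2 — f₀ = ω₀/(2π) = 1.454e+04 Hz.
Step 3 — Series Q: Q = ω₀L/R = 9.136e+04·0.00149/150 = 0.9076.
Step 4 — Bandwidth: Δω = ω₀/Q = 1.007e+05 rad/s; BW = Δω/(2π) = 1.602e+04 Hz.

(a) f₀ = 1.454e+04 Hz  (b) Q = 0.9076  (c) BW = 1.602e+04 Hz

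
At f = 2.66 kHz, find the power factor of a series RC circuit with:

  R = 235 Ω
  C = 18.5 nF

Step 1 — Angular frequency: ω = 2π·f = 2π·2660 = 1.671e+04 rad/s.
Step 2 — Component impedances:
  R: Z = R = 235 Ω
  C: Z = 1/(jωC) = -j/(ω·C) = 0 - j3234 Ω
Step 3 — Series combination: Z_total = R + C = 235 - j3234 Ω = 3243∠-85.8° Ω.
Step 4 — Power factor: PF = cos(φ) = Re(Z)/|Z| = 235/3242.7 = 0.07247.
Step 5 — Type: Im(Z) = -3234 ⇒ leading (phase φ = -85.8°).

PF = 0.07247 (leading, φ = -85.8°)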